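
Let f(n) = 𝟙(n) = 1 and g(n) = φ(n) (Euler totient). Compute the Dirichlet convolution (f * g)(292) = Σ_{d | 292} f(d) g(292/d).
(𝟙 * φ)(292) = 292

Divisors of 292: [1, 2, 4, 73, 146, 292]. For each d | 292:
  d = 1: 𝟙(1) · φ(292/1) = 1 · 144 = 144
  d = 2: 𝟙(2) · φ(292/2) = 1 · 72 = 72
  d = 4: 𝟙(4) · φ(292/4) = 1 · 72 = 72
  d = 73: 𝟙(73) · φ(292/73) = 1 · 2 = 2
  d = 146: 𝟙(146) · φ(292/146) = 1 · 1 = 1
  d = 292: 𝟙(292) · φ(292/292) = 1 · 1 = 1
Summing: (𝟙 * φ)(292) = 144 + 72 + 72 + 2 + 1 + 1 = 292.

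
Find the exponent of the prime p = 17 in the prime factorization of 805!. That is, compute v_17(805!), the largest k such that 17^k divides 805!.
v_17(805!) = 49

Legendre's formula: v_p(n!) = Σ_{k ≥ 1} ⌊n / p^k⌋. For p = 17, n = 805, the terms are:
  ⌊805/17^1⌋ = ⌊805/17⌋ = 47
  ⌊805/17^2⌋ = ⌊805/289⌋ = 2
(the next term ⌊805/17^3⌋ = 0, terminating the sum). Summing: v_17(805!) = 47 + 2 = 49.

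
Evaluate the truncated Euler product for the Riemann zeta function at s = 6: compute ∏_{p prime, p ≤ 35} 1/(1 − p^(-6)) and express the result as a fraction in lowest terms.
∏ = 21845630847366461901783214359247811231609675/21473219492121468455585352466296495056879616

The primes p ≤ 35 are [2, 3, 5, 7, 11, 13, 17, 19, 23, 29, 31]. For each prime, (1 − 1/p^6)^(-1) = p^6 / (p^6 − 1). The product is (1 − 1/2^6)^(-1), (1 − 1/3^6)^(-1), (1 − 1/5^6)^(-1), (1 − 1/7^6)^(-1), (1 − 1/11^6)^(-1), (1 − 1/13^6)^(-1), (1 − 1/17^6)^(-1), (1 − 1/19^6)^(-1), (1 − 1/23^6)^(-1), (1 − 1/29^6)^(-1), (1 − 1/31^6)^(-1) = ∏ p^6 / (p^6 − 1) = 21845630847366461901783214359247811231609675/21473219492121468455585352466296495056879616.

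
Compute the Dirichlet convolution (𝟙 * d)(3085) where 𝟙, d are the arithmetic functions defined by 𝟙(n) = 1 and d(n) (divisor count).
(𝟙 * d)(3085) = 9

Divisors of 3085: [1, 5, 617, 3085]. For each d | 3085:
  d = 1: 𝟙(1) · d(3085/1) = 1 · 4 = 4
  d = 5: 𝟙(5) · d(3085/5) = 1 · 2 = 2
  d = 617: 𝟙(617) · d(3085/617) = 1 · 2 = 2
  d = 3085: 𝟙(3085) · d(3085/3085) = 1 · 1 = 1
Summing: (𝟙 * d)(3085) = 4 + 2 + 2 + 1 = 9.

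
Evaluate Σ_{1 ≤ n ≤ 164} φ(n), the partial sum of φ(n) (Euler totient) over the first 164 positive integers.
Σ_{n ≤ 164} φ(n) = 8234

Compute φ(n) for each 1 ≤ n ≤ 164: φ(1) = 1, φ(2) = 1, φ(3) = 2, φ(4) = 2, φ(5) = 4, φ(6) = 2, φ(7) = 6, φ(8) = 4, φ(9) = 6, φ(10) = 4, φ(11) = 10, φ(12) = 4, φ(13) = 12, φ(14) = 6, φ(15) = 8, φ(16) = 8, φ(17) = 16, φ(18) = 6, φ(19) = 18, φ(20) = 8, φ(21) = 12, φ(22) = 10, φ(23) = 22, φ(24) = 8, φ(25) = 20, φ(26) = 12, φ(27) = 18, φ(28) = 12, φ(29) = 28, φ(30) = 8, φ(31) = 30, φ(32) = 16, φ(33) = 20, φ(34) = 16, φ(35) = 24, φ(36) = 12, φ(37) = 36, φ(38) = 18, φ(39) = 24, φ(40) = 16, φ(41) = 40, φ(42) = 12, φ(43) = 42, φ(44) = 20, φ(45) = 24, φ(46) = 22, φ(47) = 46, φ(48) = 16, φ(49) = 42, φ(50) = 20, φ(51) = 32, φ(52) = 24, φ(53) = 52, φ(54) = 18, φ(55) = 40, φ(56) = 24, φ(57) = 36, φ(58) = 28, φ(59) = 58, φ(60) = 16, φ(61) = 60, φ(62) = 30, φ(63) = 36, φ(64) = 32, φ(65) = 48, φ(66) = 20, φ(67) = 66, φ(68) = 32, φ(69) = 44, φ(70) = 24, φ(71) = 70, φ(72) = 24, φ(73) = 72, φ(74) = 36, φ(75) = 40, φ(76) = 36, φ(77) = 60, φ(78) = 24, φ(79) = 78, φ(80) = 32, φ(81) = 54, φ(82) = 40, φ(83) = 82, φ(84) = 24, φ(85) = 64, φ(86) = 42, φ(87) = 56, φ(88) = 40, φ(89) = 88, φ(90) = 24, φ(91) = 72, φ(92) = 44, φ(93) = 60, φ(94) = 46, φ(95) = 72, φ(96) = 32, φ(97) = 96, φ(98) = 42, φ(99) = 60, φ(100) = 40, φ(101) = 100, φ(102) = 32, φ(103) = 102, φ(104) = 48, φ(105) = 48, φ(106) = 52, φ(107) = 106, φ(108) = 36, φ(109) = 108, φ(110) = 40, φ(111) = 72, φ(112) = 48, φ(113) = 112, φ(114) = 36, φ(115) = 88, φ(116) = 56, φ(117) = 72, φ(118) = 58, φ(119) = 96, φ(120) = 32, φ(121) = 110, φ(122) = 60, φ(123) = 80, φ(124) = 60, φ(125) = 100, φ(126) = 36, φ(127) = 126, φ(128) = 64, φ(129) = 84, φ(130) = 48, φ(131) = 130, φ(132) = 40, φ(133) = 108, φ(134) = 66, φ(135) = 72, φ(136) = 64, φ(137) = 136, φ(138) = 44, φ(139) = 138, φ(140) = 48, φ(141) = 92, φ(142) = 70, φ(143) = 120, φ(144) = 48, φ(145) = 112, φ(146) = 72, φ(147) = 84, φ(148) = 72, φ(149) = 148, φ(150) = 40, φ(151) = 150, φ(152) = 72, φ(153) = 96, φ(154) = 60, φ(155) = 120, φ(156) = 48, φ(157) = 156, φ(158) = 78, φ(159) = 104, φ(160) = 64, φ(161) = 132, φ(162) = 54, φ(163) = 162, φ(164) = 80. Summing all 164 values: 8234. (Average order: Σ_{n ≤ x} φ(n) ~ (3/π²) x². For x = 164, (3/π²)·164² ≈ 8175.40.)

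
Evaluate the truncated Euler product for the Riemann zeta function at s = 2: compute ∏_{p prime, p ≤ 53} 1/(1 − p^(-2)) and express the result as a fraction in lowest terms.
∏ = 35034630647548196605993834769/21373637931227167970033664000

The primes p ≤ 53 are [2, 3, 5, 7, 11, 13, 17, 19, 23, 29, 31, 37, 41, 43, 47, 53]. For each prime, (1 − 1/p^2)^(-1) = p^2 / (p^2 − 1). The product is (1 − 1/2^2)^(-1), (1 − 1/3^2)^(-1), (1 − 1/5^2)^(-1), (1 − 1/7^2)^(-1), (1 − 1/11^2)^(-1), (1 − 1/13^2)^(-1), (1 − 1/17^2)^(-1), (1 − 1/19^2)^(-1), (1 − 1/23^2)^(-1), (1 − 1/29^2)^(-1), (1 − 1/31^2)^(-1), (1 − 1/37^2)^(-1), (1 − 1/41^2)^(-1), (1 − 1/43^2)^(-1), (1 − 1/47^2)^(-1), (1 − 1/53^2)^(-1) = ∏ p^2 / (p^2 − 1) = 35034630647548196605993834769/21373637931227167970033664000.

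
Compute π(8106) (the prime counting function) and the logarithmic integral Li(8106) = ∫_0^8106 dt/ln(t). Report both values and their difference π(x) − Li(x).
π(8106) = 1019;  Li(8106) ≈ 1038.20;  π(x) − Li(x) ≈ -19.20.

Direct count of primes ≤ 8106 gives π(8106) = 1019. Numerical evaluation of the logarithmic integral gives Li(8106) ≈ 1038.20. The difference π(x) − Li(x) ≈ -19.20 is typically negative for small/moderate x (Li(x) overestimates), though Littlewood's theorem shows this sign changes infinitely often.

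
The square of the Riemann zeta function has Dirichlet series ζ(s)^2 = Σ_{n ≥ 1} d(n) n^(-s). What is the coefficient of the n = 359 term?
d(359) = 2

ζ(s)^2 = (Σ 1/m^s)(Σ 1/k^s). The coefficient of 1/n^s in the product is the number of ordered pairs (m, k) with mk = n, which equals d(n). For n = 359, divisors are [1, 359], so d(359) = 2.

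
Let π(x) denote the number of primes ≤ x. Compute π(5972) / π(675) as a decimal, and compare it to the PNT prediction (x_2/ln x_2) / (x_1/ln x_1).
π(5972)/π(675) = 781/122 ≈ 6.4016;  PNT prediction ≈ 6.6290.

π(675) = 122 and π(5972) = 781, so π(5972)/π(675) ≈ 6.4016. The PNT-predicted ratio is (5972/ln(5972)) / (675/ln(675)) ≈ 6.6290. The two agree to within a few percent, as expected.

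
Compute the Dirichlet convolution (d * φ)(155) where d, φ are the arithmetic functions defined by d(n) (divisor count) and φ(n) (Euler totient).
(d * φ)(155) = 192

Divisors of 155: [1, 5, 31, 155]. For each d | 155:
  d = 1: d(1) · φ(155/1) = 1 · 120 = 120
  d = 5: d(5) · φ(155/5) = 2 · 30 = 60
  d = 31: d(31) · φ(155/31) = 2 · 4 = 8
  d = 155: d(155) · φ(155/155) = 4 · 1 = 4
Summing: (d * φ)(155) = 120 + 60 + 8 + 4 = 192.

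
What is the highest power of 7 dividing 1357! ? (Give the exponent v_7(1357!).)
v_7(1357!) = 223

Legendre's formula: v_p(n!) = Σ_{k ≥ 1} ⌊n / p^k⌋. For p = 7, n = 1357, the terms are:
  ⌊1357/7^1⌋ = ⌊1357/7⌋ = 193
  ⌊1357/7^2⌋ = ⌊1357/49⌋ = 27
  ⌊1357/7^3⌋ = ⌊1357/343⌋ = 3
(the next term ⌊1357/7^4⌋ = 0, terminating the sum). Summing: v_7(1357!) = 193 + 27 + 3 = 223.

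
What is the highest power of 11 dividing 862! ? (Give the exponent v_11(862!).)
v_11(862!) = 85

Legendre's formula: v_p(n!) = Σ_{k ≥ 1} ⌊n / p^k⌋. For p = 11, n = 862, the terms are:
  ⌊862/11^1⌋ = ⌊862/11⌋ = 78
  ⌊862/11^2⌋ = ⌊862/121⌋ = 7
(the next term ⌊862/11^3⌋ = 0, terminating the sum). Summing: v_11(862!) = 78 + 7 = 85.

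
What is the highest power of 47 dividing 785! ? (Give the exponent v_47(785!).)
v_47(785!) = 16

Legendre's formula: v_p(n!) = Σ_{k ≥ 1} ⌊n / p^k⌋. For p = 47, n = 785, the terms are:
  ⌊785/47^1⌋ = ⌊785/47⌋ = 16
(the next term ⌊785/47^2⌋ = 0, terminating the sum). Summing: v_47(785!) = 16 = 16.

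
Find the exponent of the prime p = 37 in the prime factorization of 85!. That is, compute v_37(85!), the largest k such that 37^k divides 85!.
v_37(85!) = 2

Legendre's formula: v_p(n!) = Σ_{k ≥ 1} ⌊n / p^k⌋. For p = 37, n = 85, the terms are:
  ⌊85/37^1⌋ = ⌊85/37⌋ = 2
(the next term ⌊85/37^2⌋ = 0, terminating the sum). Summing: v_37(85!) = 2 = 2.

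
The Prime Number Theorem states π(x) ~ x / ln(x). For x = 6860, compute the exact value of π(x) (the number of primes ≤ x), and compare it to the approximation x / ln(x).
π(6860) = 882;  x/ln(x) ≈ 776.59;  relative error ≈ 11.95%.

Directly count primes up to 6860: π(6860) = 882. The PNT approximation gives 6860/ln(6860) ≈ 6860/8.83346 ≈ 776.59. Relative error (π(x) − x/ln(x)) / π(x) ≈ 11.95%; the approximation is known to undercount slightly (Li(x) is a better estimate).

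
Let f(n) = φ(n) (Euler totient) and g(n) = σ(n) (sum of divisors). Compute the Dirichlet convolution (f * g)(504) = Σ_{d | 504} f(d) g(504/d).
(φ * σ)(504) = 12096

Divisors of 504: [1, 2, 3, 4, 6, 7, 8, 9, 12, 14, 18, 21, 24, 28, 36, 42, 56, 63, 72, 84, 126, 168, 252, 504]. For each d | 504:
  d = 1: φ(1) · σ(504/1) = 1 · 1560 = 1560
  d = 2: φ(2) · σ(504/2) = 1 · 728 = 728
  d = 3: φ(3) · σ(504/3) = 2 · 480 = 960
  d = 4: φ(4) · σ(504/4) = 2 · 312 = 624
  d = 6: φ(6) · σ(504/6) = 2 · 224 = 448
  d = 7: φ(7) · σ(504/7) = 6 · 195 = 1170
  d = 8: φ(8) · σ(504/8) = 4 · 104 = 416
  d = 9: φ(9) · σ(504/9) = 6 · 120 = 720
  d = 12: φ(12) · σ(504/12) = 4 · 96 = 384
  d = 14: φ(14) · σ(504/14) = 6 · 91 = 546
  d = 18: φ(18) · σ(504/18) = 6 · 56 = 336
  d = 21: φ(21) · σ(504/21) = 12 · 60 = 720
  d = 24: φ(24) · σ(504/24) = 8 · 32 = 256
  d = 28: φ(28) · σ(504/28) = 12 · 39 = 468
  d = 36: φ(36) · σ(504/36) = 12 · 24 = 288
  d = 42: φ(42) · σ(504/42) = 12 · 28 = 336
  d = 56: φ(56) · σ(504/56) = 24 · 13 = 312
  d = 63: φ(63) · σ(504/63) = 36 · 15 = 540
  d = 72: φ(72) · σ(504/72) = 24 · 8 = 192
  d = 84: φ(84) · σ(504/84) = 24 · 12 = 288
  d = 126: φ(126) · σ(504/126) = 36 · 7 = 252
  d = 168: φ(168) · σ(504/168) = 48 · 4 = 192
  d = 252: φ(252) · σ(504/252) = 72 · 3 = 216
  d = 504: φ(504) · σ(504/504) = 144 · 1 = 144
Summing: (φ * σ)(504) = 1560 + 728 + 960 + 624 + 448 + 1170 + 416 + 720 + 384 + 546 + 336 + 720 + 256 + 468 + 288 + 336 + 312 + 540 + 192 + 288 + 252 + 192 + 216 + 144 = 12096.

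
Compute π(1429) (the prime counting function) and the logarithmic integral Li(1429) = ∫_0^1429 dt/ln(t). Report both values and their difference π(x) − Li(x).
π(1429) = 226;  Li(1429) ≈ 238.07;  π(x) − Li(x) ≈ -12.07.

Direct count of primes ≤ 1429 gives π(1429) = 226. Numerical evaluation of the logarithmic integral gives Li(1429) ≈ 238.07. The difference π(x) − Li(x) ≈ -12.07 is typically negative for small/moderate x (Li(x) overestimates), though Littlewood's theorem shows this sign changes infinitely often.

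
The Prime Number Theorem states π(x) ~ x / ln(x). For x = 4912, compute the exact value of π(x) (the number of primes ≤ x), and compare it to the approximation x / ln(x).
π(4912) = 656;  x/ln(x) ≈ 577.92;  relative error ≈ 11.90%.

Directly count primes up to 4912: π(4912) = 656. The PNT approximation gives 4912/ln(4912) ≈ 4912/8.49944 ≈ 577.92. Relative error (π(x) − x/ln(x)) / π(x) ≈ 11.90%; the approximation is known to undercount slightly (Li(x) is a better estimate).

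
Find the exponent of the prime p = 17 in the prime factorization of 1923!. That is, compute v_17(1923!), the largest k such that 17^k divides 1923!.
v_17(1923!) = 119

Legendre's formula: v_p(n!) = Σ_{k ≥ 1} ⌊n / p^k⌋. For p = 17, n = 1923, the terms are:
  ⌊1923/17^1⌋ = ⌊1923/17⌋ = 113
  ⌊1923/17^2⌋ = ⌊1923/289⌋ = 6
(the next term ⌊1923/17^3⌋ = 0, terminating the sum). Summing: v_17(1923!) = 113 + 6 = 119.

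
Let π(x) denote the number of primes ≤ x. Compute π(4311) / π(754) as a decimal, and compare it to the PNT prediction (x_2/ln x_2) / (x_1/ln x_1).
π(4311)/π(754) = 590/133 ≈ 4.4361;  PNT prediction ≈ 4.5264.

π(754) = 133 and π(4311) = 590, so π(4311)/π(754) ≈ 4.4361. The PNT-predicted ratio is (4311/ln(4311)) / (754/ln(754)) ≈ 4.5264. The two agree to within a few percent, as expected.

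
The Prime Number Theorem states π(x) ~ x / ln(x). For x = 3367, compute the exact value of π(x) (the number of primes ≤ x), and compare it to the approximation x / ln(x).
π(3367) = 474;  x/ln(x) ≈ 414.56;  relative error ≈ 12.54%.

Directly count primes up to 3367: π(3367) = 474. The PNT approximation gives 3367/ln(3367) ≈ 3367/8.12178 ≈ 414.56. Relative error (π(x) − x/ln(x)) / π(x) ≈ 12.54%; the approximation is known to undercount slightly (Li(x) is a better estimate).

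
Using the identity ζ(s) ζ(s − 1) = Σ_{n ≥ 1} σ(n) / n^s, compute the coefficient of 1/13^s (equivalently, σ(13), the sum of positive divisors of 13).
σ(13) = 14

In the product (Σ m^0/m^s)(Σ k / k^s) = Σ (Σ_{d | n} d) / n^s, the coefficient of 1/n^s is σ(n) = Σ_{d | n} d. For n = 13, divisors are [1, 13]; summing: σ(13) = 14.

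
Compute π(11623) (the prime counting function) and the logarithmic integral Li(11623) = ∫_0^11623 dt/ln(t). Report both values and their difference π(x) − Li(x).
π(11623) = 1398;  Li(11623) ≈ 1420.89;  π(x) − Li(x) ≈ -22.89.

Direct count of primes ≤ 11623 gives π(11623) = 1398. Numerical evaluation of the logarithmic integral gives Li(11623) ≈ 1420.89. The difference π(x) − Li(x) ≈ -22.89 is typically negative for small/moderate x (Li(x) overestimates), though Littlewood's theorem shows this sign changes infinitely often.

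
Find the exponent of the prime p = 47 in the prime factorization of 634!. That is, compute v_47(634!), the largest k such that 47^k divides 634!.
v_47(634!) = 13

Legendre's formula: v_p(n!) = Σ_{k ≥ 1} ⌊n / p^k⌋. For p = 47, n = 634, the terms are:
  ⌊634/47^1⌋ = ⌊634/47⌋ = 13
(the next term ⌊634/47^2⌋ = 0, terminating the sum). Summing: v_47(634!) = 13 = 13.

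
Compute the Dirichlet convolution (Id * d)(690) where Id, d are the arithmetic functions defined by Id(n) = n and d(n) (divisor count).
(Id * d)(690) = 3500

Divisors of 690: [1, 2, 3, 5, 6, 10, 15, 23, 30, 46, 69, 115, 138, 230, 345, 690]. For each d | 690:
  d = 1: Id(1) · d(690/1) = 1 · 16 = 16
  d = 2: Id(2) · d(690/2) = 2 · 8 = 16
  d = 3: Id(3) · d(690/3) = 3 · 8 = 24
  d = 5: Id(5) · d(690/5) = 5 · 8 = 40
  d = 6: Id(6) · d(690/6) = 6 · 4 = 24
  d = 10: Id(10) · d(690/10) = 10 · 4 = 40
  d = 15: Id(15) · d(690/15) = 15 · 4 = 60
  d = 23: Id(23) · d(690/23) = 23 · 8 = 184
  d = 30: Id(30) · d(690/30) = 30 · 2 = 60
  d = 46: Id(46) · d(690/46) = 46 · 4 = 184
  d = 69: Id(69) · d(690/69) = 69 · 4 = 276
  d = 115: Id(115) · d(690/115) = 115 · 4 = 460
  d = 138: Id(138) · d(690/138) = 138 · 2 = 276
  d = 230: Id(230) · d(690/230) = 230 · 2 = 460
  d = 345: Id(345) · d(690/345) = 345 · 2 = 690
  d = 690: Id(690) · d(690/690) = 690 · 1 = 690
Summing: (Id * d)(690) = 16 + 16 + 24 + 40 + 24 + 40 + 60 + 184 + 60 + 184 + 276 + 460 + 276 + 460 + 690 + 690 = 3500.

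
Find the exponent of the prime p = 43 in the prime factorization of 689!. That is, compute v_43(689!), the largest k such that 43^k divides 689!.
v_43(689!) = 16

Legendre's formula: v_p(n!) = Σ_{k ≥ 1} ⌊n / p^k⌋. For p = 43, n = 689, the terms are:
  ⌊689/43^1⌋ = ⌊689/43⌋ = 16
(the next term ⌊689/43^2⌋ = 0, terminating the sum). Summing: v_43(689!) = 16 = 16.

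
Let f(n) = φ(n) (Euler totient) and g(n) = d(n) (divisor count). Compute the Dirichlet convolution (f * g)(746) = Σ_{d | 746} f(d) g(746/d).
(φ * d)(746) = 1122

Divisors of 746: [1, 2, 373, 746]. For each d | 746:
  d = 1: φ(1) · d(746/1) = 1 · 4 = 4
  d = 2: φ(2) · d(746/2) = 1 · 2 = 2
  d = 373: φ(373) · d(746/373) = 372 · 2 = 744
  d = 746: φ(746) · d(746/746) = 372 · 1 = 372
Summing: (φ * d)(746) = 4 + 2 + 744 + 372 = 1122.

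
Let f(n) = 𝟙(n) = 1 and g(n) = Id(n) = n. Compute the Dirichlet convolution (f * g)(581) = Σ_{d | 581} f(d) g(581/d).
(𝟙 * Id)(581) = 672

Divisors of 581: [1, 7, 83, 581]. For each d | 581:
  d = 1: 𝟙(1) · Id(581/1) = 1 · 581 = 581
  d = 7: 𝟙(7) · Id(581/7) = 1 · 83 = 83
  d = 83: 𝟙(83) · Id(581/83) = 1 · 7 = 7
  d = 581: 𝟙(581) · Id(581/581) = 1 · 1 = 1
Summing: (𝟙 * Id)(581) = 581 + 83 + 7 + 1 = 672.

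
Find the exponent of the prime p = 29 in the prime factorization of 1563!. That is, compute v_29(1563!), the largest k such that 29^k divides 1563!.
v_29(1563!) = 54

Legendre's formula: v_p(n!) = Σ_{k ≥ 1} ⌊n / p^k⌋. For p = 29, n = 1563, the terms are:
  ⌊1563/29^1⌋ = ⌊1563/29⌋ = 53
  ⌊1563/29^2⌋ = ⌊1563/841⌋ = 1
(the next term ⌊1563/29^3⌋ = 0, terminating the sum). Summing: v_29(1563!) = 53 + 1 = 54.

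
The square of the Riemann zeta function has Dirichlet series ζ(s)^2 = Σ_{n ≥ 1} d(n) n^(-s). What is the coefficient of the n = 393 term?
d(393) = 4

ζ(s)^2 = (Σ 1/m^s)(Σ 1/k^s). The coefficient of 1/n^s in the product is the number of ordered pairs (m, k) with mk = n, which equals d(n). For n = 393, divisors are [1, 3, 131, 393], so d(393) = 4.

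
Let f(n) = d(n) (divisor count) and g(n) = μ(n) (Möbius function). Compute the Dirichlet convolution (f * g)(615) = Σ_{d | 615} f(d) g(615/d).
(d * μ)(615) = 1

Divisors of 615: [1, 3, 5, 15, 41, 123, 205, 615]. For each d | 615:
  d = 1: d(1) · μ(615/1) = 1 · -1 = -1
  d = 3: d(3) · μ(615/3) = 2 · 1 = 2
  d = 5: d(5) · μ(615/5) = 2 · 1 = 2
  d = 15: d(15) · μ(615/15) = 4 · -1 = -4
  d = 41: d(41) · μ(615/41) = 2 · 1 = 2
  d = 123: d(123) · μ(615/123) = 4 · -1 = -4
  d = 205: d(205) · μ(615/205) = 4 · -1 = -4
  d = 615: d(615) · μ(615/615) = 8 · 1 = 8
Summing: (d * μ)(615) = -1 + 2 + 2 + -4 + 2 + -4 + -4 + 8 = 1.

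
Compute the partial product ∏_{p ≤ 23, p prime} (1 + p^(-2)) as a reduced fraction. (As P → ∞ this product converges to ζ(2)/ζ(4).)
∏ = 3394003400000/2252055594789

The primes p ≤ 23 are [2, 3, 5, 7, 11, 13, 17, 19, 23]. For each, (1 + 1/p^2) = (p^2 + 1)/p^2. Multiplying these fractions over p ∈ [2, 3, 5, 7, 11, 13, 17, 19, 23] gives 3394003400000/2252055594789. (In the limit P → ∞ this tends to ζ(2)/ζ(4).)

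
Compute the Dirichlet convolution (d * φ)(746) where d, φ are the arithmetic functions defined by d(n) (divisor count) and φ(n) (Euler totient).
(d * φ)(746) = 1122

Divisors of 746: [1, 2, 373, 746]. For each d | 746:
  d = 1: d(1) · φ(746/1) = 1 · 372 = 372
  d = 2: d(2) · φ(746/2) = 2 · 372 = 744
  d = 373: d(373) · φ(746/373) = 2 · 1 = 2
  d = 746: d(746) · φ(746/746) = 4 · 1 = 4
Summing: (d * φ)(746) = 372 + 744 + 2 + 4 = 1122.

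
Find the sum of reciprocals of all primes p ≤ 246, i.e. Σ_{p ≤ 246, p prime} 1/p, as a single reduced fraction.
Σ 1/p = 506873196134241441348690763593294873492730445394823722837469097176314709804649267964680634478659521/256041159035492609053110100510385311995538591998443060216114576417920917800321526504084465112487730

π(246) = 53, so the primes ≤ 246 are [2, 3, 5, 7, 11, 13, 17, 19, 23, 29, 31, 37, 41, 43, 47, 53, 59, 61, 67, 71, 73, 79, 83, 89, 97, 101, 103, 107, 109, 113, 127, 131, 137, 139, 149, 151, 157, 163, 167, 173, 179, 181, 191, 193, 197, 199, 211, 223, 227, 229, 233, 239, 241]. Summing 1/p over these primes: 506873196134241441348690763593294873492730445394823722837469097176314709804649267964680634478659521/256041159035492609053110100510385311995538591998443060216114576417920917800321526504084465112487730 ≈ 1.9797. Mertens estimate ln ln(246) + 0.2615 ≈ 1.9672.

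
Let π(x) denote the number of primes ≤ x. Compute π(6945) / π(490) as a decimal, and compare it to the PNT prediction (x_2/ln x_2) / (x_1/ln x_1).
π(6945)/π(490) = 890/93 ≈ 9.5699;  PNT prediction ≈ 9.9252.

π(490) = 93 and π(6945) = 890, so π(6945)/π(490) ≈ 9.5699. The PNT-predicted ratio is (6945/ln(6945)) / (490/ln(490)) ≈ 9.9252. The two agree to within a few percent, as expected.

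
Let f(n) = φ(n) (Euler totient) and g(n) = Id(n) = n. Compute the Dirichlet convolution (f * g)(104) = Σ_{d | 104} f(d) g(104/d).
(φ * Id)(104) = 500

Divisors of 104: [1, 2, 4, 8, 13, 26, 52, 104]. For each d | 104:
  d = 1: φ(1) · Id(104/1) = 1 · 104 = 104
  d = 2: φ(2) · Id(104/2) = 1 · 52 = 52
  d = 4: φ(4) · Id(104/4) = 2 · 26 = 52
  d = 8: φ(8) · Id(104/8) = 4 · 13 = 52
  d = 13: φ(13) · Id(104/13) = 12 · 8 = 96
  d = 26: φ(26) · Id(104/26) = 12 · 4 = 48
  d = 52: φ(52) · Id(104/52) = 24 · 2 = 48
  d = 104: φ(104) · Id(104/104) = 48 · 1 = 48
Summing: (φ * Id)(104) = 104 + 52 + 52 + 52 + 96 + 48 + 48 + 48 = 500.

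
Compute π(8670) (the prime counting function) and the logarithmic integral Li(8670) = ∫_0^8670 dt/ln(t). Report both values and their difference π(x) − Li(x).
π(8670) = 1079;  Li(8670) ≈ 1100.63;  π(x) − Li(x) ≈ -21.63.

Direct count of primes ≤ 8670 gives π(8670) = 1079. Numerical evaluation of the logarithmic integral gives Li(8670) ≈ 1100.63. The difference π(x) − Li(x) ≈ -21.63 is typically negative for small/moderate x (Li(x) overestimates), though Littlewood's theorem shows this sign changes infinitely often.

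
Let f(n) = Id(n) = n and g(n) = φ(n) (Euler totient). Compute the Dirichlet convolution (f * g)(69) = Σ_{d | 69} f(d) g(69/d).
(Id * φ)(69) = 225

Divisors of 69: [1, 3, 23, 69]. For each d | 69:
  d = 1: Id(1) · φ(69/1) = 1 · 44 = 44
  d = 3: Id(3) · φ(69/3) = 3 · 22 = 66
  d = 23: Id(23) · φ(69/23) = 23 · 2 = 46
  d = 69: Id(69) · φ(69/69) = 69 · 1 = 69
Summing: (Id * φ)(69) = 44 + 66 + 46 + 69 = 225.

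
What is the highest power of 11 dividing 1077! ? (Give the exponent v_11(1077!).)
v_11(1077!) = 105

Legendre's formula: v_p(n!) = Σ_{k ≥ 1} ⌊n / p^k⌋. For p = 11, n = 1077, the terms are:
  ⌊1077/11^1⌋ = ⌊1077/11⌋ = 97
  ⌊1077/11^2⌋ = ⌊1077/121⌋ = 8
(the next term ⌊1077/11^3⌋ = 0, terminating the sum). Summing: v_11(1077!) = 97 + 8 = 105.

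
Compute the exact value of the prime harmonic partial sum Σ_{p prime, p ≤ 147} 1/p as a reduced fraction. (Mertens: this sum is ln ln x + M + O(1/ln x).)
Σ 1/p = 18825509850919239131453102166593625244431364344421618363/10014646650599190067509233131649940057366334653200433090

π(147) = 34, so the primes ≤ 147 are [2, 3, 5, 7, 11, 13, 17, 19, 23, 29, 31, 37, 41, 43, 47, 53, 59, 61, 67, 71, 73, 79, 83, 89, 97, 101, 103, 107, 109, 113, 127, 131, 137, 139]. Summing 1/p over these primes: 18825509850919239131453102166593625244431364344421618363/10014646650599190067509233131649940057366334653200433090 ≈ 1.8798. Mertens estimate ln ln(147) + 0.2615 ≈ 1.8690.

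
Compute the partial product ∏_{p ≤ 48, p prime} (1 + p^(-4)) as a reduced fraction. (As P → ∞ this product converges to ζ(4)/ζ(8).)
∏ = 47811026860845170938198805915402199301066734558460286583378224128/44354583229145063659978971326989541656878007876738536067589135625

The primes p ≤ 48 are [2, 3, 5, 7, 11, 13, 17, 19, 23, 29, 31, 37, 41, 43, 47]. For each, (1 + 1/p^4) = (p^4 + 1)/p^4. Multiplying these fractions over p ∈ [2, 3, 5, 7, 11, 13, 17, 19, 23, 29, 31, 37, 41, 43, 47] gives 47811026860845170938198805915402199301066734558460286583378224128/44354583229145063659978971326989541656878007876738536067589135625. (In the limit P → ∞ this tends to ζ(4)/ζ(8).)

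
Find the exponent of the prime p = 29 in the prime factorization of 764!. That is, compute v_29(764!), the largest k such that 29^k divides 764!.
v_29(764!) = 26

Legendre's formula: v_p(n!) = Σ_{k ≥ 1} ⌊n / p^k⌋. For p = 29, n = 764, the terms are:
  ⌊764/29^1⌋ = ⌊764/29⌋ = 26
(the next term ⌊764/29^2⌋ = 0, terminating the sum). Summing: v_29(764!) = 26 = 26.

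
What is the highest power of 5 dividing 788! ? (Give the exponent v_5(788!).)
v_5(788!) = 195

Legendre's formula: v_p(n!) = Σ_{k ≥ 1} ⌊n / p^k⌋. For p = 5, n = 788, the terms are:
  ⌊788/5^1⌋ = ⌊788/5⌋ = 157
  ⌊788/5^2⌋ = ⌊788/25⌋ = 31
  ⌊788/5^3⌋ = ⌊788/125⌋ = 6
  ⌊788/5^4⌋ = ⌊788/625⌋ = 1
(the next term ⌊788/5^5⌋ = 0, terminating the sum). Summing: v_5(788!) = 157 + 31 + 6 + 1 = 195.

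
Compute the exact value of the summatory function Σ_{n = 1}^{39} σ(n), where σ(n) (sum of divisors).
Σ_{n ≤ 39} σ(n) = 1252

Compute σ(n) for each 1 ≤ n ≤ 39: σ(1) = 1, σ(2) = 3, σ(3) = 4, σ(4) = 7, σ(5) = 6, σ(6) = 12, σ(7) = 8, σ(8) = 15, σ(9) = 13, σ(10) = 18, σ(11) = 12, σ(12) = 28, σ(13) = 14, σ(14) = 24, σ(15) = 24, σ(16) = 31, σ(17) = 18, σ(18) = 39, σ(19) = 20, σ(20) = 42, σ(21) = 32, σ(22) = 36, σ(23) = 24, σ(24) = 60, σ(25) = 31, σ(26) = 42, σ(27) = 40, σ(28) = 56, σ(29) = 30, σ(30) = 72, σ(31) = 32, σ(32) = 63, σ(33) = 48, σ(34) = 54, σ(35) = 48, σ(36) = 91, σ(37) = 38, σ(38) = 60, σ(39) = 56. Summing all 39 values: 1252. (Average order: Σ_{n ≤ x} σ(n) ~ (π²/12) x². For x = 39, (π²/12)·39² ≈ 1250.97.)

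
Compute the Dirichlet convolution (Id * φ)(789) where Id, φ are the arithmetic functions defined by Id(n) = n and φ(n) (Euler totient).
(Id * φ)(789) = 2625

Divisors of 789: [1, 3, 263, 789]. For each d | 789:
  d = 1: Id(1) · φ(789/1) = 1 · 524 = 524
  d = 3: Id(3) · φ(789/3) = 3 · 262 = 786
  d = 263: Id(263) · φ(789/263) = 263 · 2 = 526
  d = 789: Id(789) · φ(789/789) = 789 · 1 = 789
Summing: (Id * φ)(789) = 524 + 786 + 526 + 789 = 2625.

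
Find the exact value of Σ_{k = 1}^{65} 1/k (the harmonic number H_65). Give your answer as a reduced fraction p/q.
H_65 = 625192648726870088010174299/131362987122535807501262400

Direct summation: H_65 = 1 + 1/2 + ... + 1/65. The least common denominator is lcm(1, ..., 65) = 1182266884102822267511361600; over this denominator the numerator is 1182266884102822267511361600 + 591133442051411133755680800 + 394088961367607422503787200 + 295566721025705566877840400 + 236453376820564453502272320 + 197044480683803711251893600 + 168895269157546038215908800 + 147783360512852783438920200 + 131362987122535807501262400 + 118226688410282226751136160 + 107478807645711115228305600 + 98522240341901855625946800 + 90943606469447866731643200 + 84447634578773019107954400 + 78817792273521484500757440 + 73891680256426391719460100 + 69545110829577780441844800 + 65681493561267903750631200 + 62224572847516961447966400 + 59113344205141113375568080 + 56298423052515346071969600 + 53739403822855557614152800 + 51402908004470533370059200 + 49261120170950927812973400 + 47290675364112890700454464 + 45471803234723933365821600 + 43787662374178602500420800 + 42223817289386509553977200 + 40767823589752491983150400 + 39408896136760742250378720 + 38137641422671686048753600 + 36945840128213195859730050 + 35826269215237038409435200 + 34772555414788890220922400 + 33779053831509207643181760 + 32840746780633951875315600 + 31953159029806007230036800 + 31112286423758480723983200 + 30314535489815955577214400 + 29556672102570556687784040 + 28835777661044445549057600 + 28149211526257673035984800 + 27494578700065634128171200 + 26869701911427778807076400 + 26272597424507161500252480 + 25701454002235266685029600 + 25154614555379197181092800 + 24630560085475463906486700 + 24127895593935148316558400 + 23645337682056445350227232 + 23181703609859260147281600 + 22735901617361966682910800 + 22306922341562684292667200 + 21893831187089301250210400 + 21495761529142223045661120 + 21111908644693254776988600 + 20741524282505653815988800 + 20383911794876245991575200 + 20038421764454614703582400 + 19704448068380371125189360 + 19381424329554463401825600 + 19068820711335843024376800 + 18766141017505115357323200 + 18472920064106597929865025 + 18188721293889573346328640 = 5626733838541830792091568691, so H_65 = 5626733838541830792091568691/1182266884102822267511361600; reducing by gcd(5626733838541830792091568691, 1182266884102822267511361600) = 9 gives 625192648726870088010174299/131362987122535807501262400 ≈ 4.75928. (The PNT-adjacent estimate ln(65) + γ ≈ 4.75160 matches within O(1/n).)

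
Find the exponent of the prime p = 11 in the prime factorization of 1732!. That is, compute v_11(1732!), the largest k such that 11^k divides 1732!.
v_11(1732!) = 172

Legendre's formula: v_p(n!) = Σ_{k ≥ 1} ⌊n / p^k⌋. For p = 11, n = 1732, the terms are:
  ⌊1732/11^1⌋ = ⌊1732/11⌋ = 157
  ⌊1732/11^2⌋ = ⌊1732/121⌋ = 14
  ⌊1732/11^3⌋ = ⌊1732/1331⌋ = 1
(the next term ⌊1732/11^4⌋ = 0, terminating the sum). Summing: v_11(1732!) = 157 + 14 + 1 = 172.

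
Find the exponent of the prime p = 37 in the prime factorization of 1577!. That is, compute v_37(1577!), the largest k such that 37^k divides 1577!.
v_37(1577!) = 43

Legendre's formula: v_p(n!) = Σ_{k ≥ 1} ⌊n / p^k⌋. For p = 37, n = 1577, the terms are:
  ⌊1577/37^1⌋ = ⌊1577/37⌋ = 42
  ⌊1577/37^2⌋ = ⌊1577/1369⌋ = 1
(the next term ⌊1577/37^3⌋ = 0, terminating the sum). Summing: v_37(1577!) = 42 + 1 = 43.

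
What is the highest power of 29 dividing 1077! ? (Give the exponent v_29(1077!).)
v_29(1077!) = 38

Legendre's formula: v_p(n!) = Σ_{k ≥ 1} ⌊n / p^k⌋. For p = 29, n = 1077, the terms are:
  ⌊1077/29^1⌋ = ⌊1077/29⌋ = 37
  ⌊1077/29^2⌋ = ⌊1077/841⌋ = 1
(the next term ⌊1077/29^3⌋ = 0, terminating the sum). Summing: v_29(1077!) = 37 + 1 = 38.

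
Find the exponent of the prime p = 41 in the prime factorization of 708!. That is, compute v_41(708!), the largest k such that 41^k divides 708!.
v_41(708!) = 17

Legendre's formula: v_p(n!) = Σ_{k ≥ 1} ⌊n / p^k⌋. For p = 41, n = 708, the terms are:
  ⌊708/41^1⌋ = ⌊708/41⌋ = 17
(the next term ⌊708/41^2⌋ = 0, terminating the sum). Summing: v_41(708!) = 17 = 17.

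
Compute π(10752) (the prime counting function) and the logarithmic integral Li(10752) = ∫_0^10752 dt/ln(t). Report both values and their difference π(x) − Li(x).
π(10752) = 1310;  Li(10752) ≈ 1327.46;  π(x) − Li(x) ≈ -17.46.

Direct count of primes ≤ 10752 gives π(10752) = 1310. Numerical evaluation of the logarithmic integral gives Li(10752) ≈ 1327.46. The difference π(x) − Li(x) ≈ -17.46 is typically negative for small/moderate x (Li(x) overestimates), though Littlewood's theorem shows this sign changes infinitely often.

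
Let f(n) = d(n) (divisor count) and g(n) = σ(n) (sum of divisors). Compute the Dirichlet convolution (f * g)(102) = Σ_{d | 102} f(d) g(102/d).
(d * σ)(102) = 600

Divisors of 102: [1, 2, 3, 6, 17, 34, 51, 102]. For each d | 102:
  d = 1: d(1) · σ(102/1) = 1 · 216 = 216
  d = 2: d(2) · σ(102/2) = 2 · 72 = 144
  d = 3: d(3) · σ(102/3) = 2 · 54 = 108
  d = 6: d(6) · σ(102/6) = 4 · 18 = 72
  d = 17: d(17) · σ(102/17) = 2 · 12 = 24
  d = 34: d(34) · σ(102/34) = 4 · 4 = 16
  d = 51: d(51) · σ(102/51) = 4 · 3 = 12
  d = 102: d(102) · σ(102/102) = 8 · 1 = 8
Summing: (d * σ)(102) = 216 + 144 + 108 + 72 + 24 + 16 + 12 + 8 = 600.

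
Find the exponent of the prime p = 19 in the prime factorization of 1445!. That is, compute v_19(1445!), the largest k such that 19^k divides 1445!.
v_19(1445!) = 80

Legendre's formula: v_p(n!) = Σ_{k ≥ 1} ⌊n / p^k⌋. For p = 19, n = 1445, the terms are:
  ⌊1445/19^1⌋ = ⌊1445/19⌋ = 76
  ⌊1445/19^2⌋ = ⌊1445/361⌋ = 4
(the next term ⌊1445/19^3⌋ = 0, terminating the sum). Summing: v_19(1445!) = 76 + 4 = 80.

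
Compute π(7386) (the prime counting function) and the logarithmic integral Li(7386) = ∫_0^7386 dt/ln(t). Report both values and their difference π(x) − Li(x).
π(7386) = 938;  Li(7386) ≈ 957.80;  π(x) − Li(x) ≈ -19.80.

Direct count of primes ≤ 7386 gives π(7386) = 938. Numerical evaluation of the logarithmic integral gives Li(7386) ≈ 957.80. The difference π(x) − Li(x) ≈ -19.80 is typically negative for small/moderate x (Li(x) overestimates), though Littlewood's theorem shows this sign changes infinitely often.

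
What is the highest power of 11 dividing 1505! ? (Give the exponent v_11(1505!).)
v_11(1505!) = 149

Legendre's formula: v_p(n!) = Σ_{k ≥ 1} ⌊n / p^k⌋. For p = 11, n = 1505, the terms are:
  ⌊1505/11^1⌋ = ⌊1505/11⌋ = 136
  ⌊1505/11^2⌋ = ⌊1505/121⌋ = 12
  ⌊1505/11^3⌋ = ⌊1505/1331⌋ = 1
(the next term ⌊1505/11^4⌋ = 0, terminating the sum). Summing: v_11(1505!) = 136 + 12 + 1 = 149.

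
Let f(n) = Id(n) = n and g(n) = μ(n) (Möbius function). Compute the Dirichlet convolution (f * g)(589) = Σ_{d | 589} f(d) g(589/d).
(Id * μ)(589) = 540

Divisors of 589: [1, 19, 31, 589]. For each d | 589:
  d = 1: Id(1) · μ(589/1) = 1 · 1 = 1
  d = 19: Id(19) · μ(589/19) = 19 · -1 = -19
  d = 31: Id(31) · μ(589/31) = 31 · -1 = -31
  d = 589: Id(589) · μ(589/589) = 589 · 1 = 589
Summing: (Id * μ)(589) = 1 + -19 + -31 + 589 = 540.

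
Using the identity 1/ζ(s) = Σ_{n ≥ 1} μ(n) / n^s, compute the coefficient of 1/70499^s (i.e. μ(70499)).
μ(70499) = 1

Factor n = 70499 = 11 · 13 · 17 · 29. μ(n) = 0 if any exponent ≥ 2 (not squarefree); otherwise μ(n) = (−1)^{ω(n)} where ω(n) is the number of distinct prime factors. Applying: μ(70499) = 1.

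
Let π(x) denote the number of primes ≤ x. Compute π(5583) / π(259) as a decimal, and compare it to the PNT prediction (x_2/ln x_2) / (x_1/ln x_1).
π(5583)/π(259) = 737/55 ≈ 13.4000;  PNT prediction ≈ 13.8839.

π(259) = 55 and π(5583) = 737, so π(5583)/π(259) ≈ 13.4000. The PNT-predicted ratio is (5583/ln(5583)) / (259/ln(259)) ≈ 13.8839. The two agree to within a few percent, as expected.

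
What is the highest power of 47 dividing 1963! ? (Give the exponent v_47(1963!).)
v_47(1963!) = 41

Legendre's formula: v_p(n!) = Σ_{k ≥ 1} ⌊n / p^k⌋. For p = 47, n = 1963, the terms are:
  ⌊1963/47^1⌋ = ⌊1963/47⌋ = 41
(the next term ⌊1963/47^2⌋ = 0, terminating the sum). Summing: v_47(1963!) = 41 = 41.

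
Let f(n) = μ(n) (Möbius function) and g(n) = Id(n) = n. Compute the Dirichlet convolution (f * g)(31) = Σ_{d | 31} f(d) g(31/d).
(μ * Id)(31) = 30

Divisors of 31: [1, 31]. For each d | 31:
  d = 1: μ(1) · Id(31/1) = 1 · 31 = 31
  d = 31: μ(31) · Id(31/31) = -1 · 1 = -1
Summing: (μ * Id)(31) = 31 + -1 = 30.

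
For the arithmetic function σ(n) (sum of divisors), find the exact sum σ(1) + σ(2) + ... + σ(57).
Σ_{n ≤ 57} σ(n) = 2696

Compute σ(n) for each 1 ≤ n ≤ 57: σ(1) = 1, σ(2) = 3, σ(3) = 4, σ(4) = 7, σ(5) = 6, σ(6) = 12, σ(7) = 8, σ(8) = 15, σ(9) = 13, σ(10) = 18, σ(11) = 12, σ(12) = 28, σ(13) = 14, σ(14) = 24, σ(15) = 24, σ(16) = 31, σ(17) = 18, σ(18) = 39, σ(19) = 20, σ(20) = 42, σ(21) = 32, σ(22) = 36, σ(23) = 24, σ(24) = 60, σ(25) = 31, σ(26) = 42, σ(27) = 40, σ(28) = 56, σ(29) = 30, σ(30) = 72, σ(31) = 32, σ(32) = 63, σ(33) = 48, σ(34) = 54, σ(35) = 48, σ(36) = 91, σ(37) = 38, σ(38) = 60, σ(39) = 56, σ(40) = 90, σ(41) = 42, σ(42) = 96, σ(43) = 44, σ(44) = 84, σ(45) = 78, σ(46) = 72, σ(47) = 48, σ(48) = 124, σ(49) = 57, σ(50) = 93, σ(51) = 72, σ(52) = 98, σ(53) = 54, σ(54) = 120, σ(55) = 72, σ(56) = 120, σ(57) = 80. Summing all 57 values: 2696. (Average order: Σ_{n ≤ x} σ(n) ~ (π²/12) x². For x = 57, (π²/12)·57² ≈ 2672.20.)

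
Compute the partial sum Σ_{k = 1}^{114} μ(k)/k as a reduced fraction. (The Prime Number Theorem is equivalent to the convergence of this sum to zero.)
Σ μ(k)/k = -78111734742604811120482861063208714211896204/2257861045744114842010371877967404463805334785

Values of μ(k) for 1 ≤ k ≤ 114: μ(1) = 1, μ(2) = -1, μ(3) = -1, μ(5) = -1, μ(6) = 1, μ(7) = -1, μ(10) = 1, μ(11) = -1, μ(13) = -1, μ(14) = 1, μ(15) = 1, μ(17) = -1, μ(19) = -1, μ(21) = 1, μ(22) = 1, μ(23) = -1, μ(26) = 1, μ(29) = -1, μ(30) = -1, μ(31) = -1, μ(33) = 1, μ(34) = 1, μ(35) = 1, μ(37) = -1, μ(38) = 1, μ(39) = 1, μ(41) = -1, μ(42) = -1, μ(43) = -1, μ(46) = 1, μ(47) = -1, μ(51) = 1, μ(53) = -1, μ(55) = 1, μ(57) = 1, μ(58) = 1, μ(59) = -1, μ(61) = -1, μ(62) = 1, μ(65) = 1, μ(66) = -1, μ(67) = -1, μ(69) = 1, μ(70) = -1, μ(71) = -1, μ(73) = -1, μ(74) = 1, μ(77) = 1, μ(78) = -1, μ(79) = -1, μ(82) = 1, μ(83) = -1, μ(85) = 1, μ(86) = 1, μ(87) = 1, μ(89) = -1, μ(91) = 1, μ(93) = 1, μ(94) = 1, μ(95) = 1, μ(97) = -1, μ(101) = -1, μ(102) = -1, μ(103) = -1, μ(105) = -1, μ(106) = 1, μ(107) = -1, μ(109) = -1, μ(110) = -1, μ(111) = 1, μ(113) = -1, μ(114) = -1, with μ = 0 on non-squarefree integers. Summing μ(k)/k for k where μ(k) ≠ 0 gives -78111734742604811120482861063208714211896204/2257861045744114842010371877967404463805334785 ≈ -0.0346. (PNT ⟺ this sum → 0 as n → ∞.)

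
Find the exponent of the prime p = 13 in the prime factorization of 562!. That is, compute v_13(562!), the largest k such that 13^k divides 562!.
v_13(562!) = 46

Legendre's formula: v_p(n!) = Σ_{k ≥ 1} ⌊n / p^k⌋. For p = 13, n = 562, the terms are:
  ⌊562/13^1⌋ = ⌊562/13⌋ = 43
  ⌊562/13^2⌋ = ⌊562/169⌋ = 3
(the next term ⌊562/13^3⌋ = 0, terminating the sum). Summing: v_13(562!) = 43 + 3 = 46.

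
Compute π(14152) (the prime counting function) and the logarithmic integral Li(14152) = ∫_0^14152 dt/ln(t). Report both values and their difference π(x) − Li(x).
π(14152) = 1665;  Li(14152) ≈ 1688.17;  π(x) − Li(x) ≈ -23.17.

Direct count of primes ≤ 14152 gives π(14152) = 1665. Numerical evaluation of the logarithmic integral gives Li(14152) ≈ 1688.17. The difference π(x) − Li(x) ≈ -23.17 is typically negative for small/moderate x (Li(x) overestimates), though Littlewood's theorem shows this sign changes infinitely often.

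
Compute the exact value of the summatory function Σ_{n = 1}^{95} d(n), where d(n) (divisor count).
Σ_{n ≤ 95} d(n) = 447

Compute d(n) for each 1 ≤ n ≤ 95: d(1) = 1, d(2) = 2, d(3) = 2, d(4) = 3, d(5) = 2, d(6) = 4, d(7) = 2, d(8) = 4, d(9) = 3, d(10) = 4, d(11) = 2, d(12) = 6, d(13) = 2, d(14) = 4, d(15) = 4, d(16) = 5, d(17) = 2, d(18) = 6, d(19) = 2, d(20) = 6, d(21) = 4, d(22) = 4, d(23) = 2, d(24) = 8, d(25) = 3, d(26) = 4, d(27) = 4, d(28) = 6, d(29) = 2, d(30) = 8, d(31) = 2, d(32) = 6, d(33) = 4, d(34) = 4, d(35) = 4, d(36) = 9, d(37) = 2, d(38) = 4, d(39) = 4, d(40) = 8, d(41) = 2, d(42) = 8, d(43) = 2, d(44) = 6, d(45) = 6, d(46) = 4, d(47) = 2, d(48) = 10, d(49) = 3, d(50) = 6, d(51) = 4, d(52) = 6, d(53) = 2, d(54) = 8, d(55) = 4, d(56) = 8, d(57) = 4, d(58) = 4, d(59) = 2, d(60) = 12, d(61) = 2, d(62) = 4, d(63) = 6, d(64) = 7, d(65) = 4, d(66) = 8, d(67) = 2, d(68) = 6, d(69) = 4, d(70) = 8, d(71) = 2, d(72) = 12, d(73) = 2, d(74) = 4, d(75) = 6, d(76) = 6, d(77) = 4, d(78) = 8, d(79) = 2, d(80) = 10, d(81) = 5, d(82) = 4, d(83) = 2, d(84) = 12, d(85) = 4, d(86) = 4, d(87) = 4, d(88) = 8, d(89) = 2, d(90) = 12, d(91) = 4, d(92) = 6, d(93) = 4, d(94) = 4, d(95) = 4. Summing all 95 values: 447. (Dirichlet's divisor formula: Σ_{n ≤ x} d(n) = x ln(x) + (2γ − 1) x + O(√x). For x = 95, the asymptotic estimate is ≈ 447.29.)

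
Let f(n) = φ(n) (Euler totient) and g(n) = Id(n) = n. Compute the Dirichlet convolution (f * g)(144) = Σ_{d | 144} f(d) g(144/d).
(φ * Id)(144) = 1008

Divisors of 144: [1, 2, 3, 4, 6, 8, 9, 12, 16, 18, 24, 36, 48, 72, 144]. For each d | 144:
  d = 1: φ(1) · Id(144/1) = 1 · 144 = 144
  d = 2: φ(2) · Id(144/2) = 1 · 72 = 72
  d = 3: φ(3) · Id(144/3) = 2 · 48 = 96
  d = 4: φ(4) · Id(144/4) = 2 · 36 = 72
  d = 6: φ(6) · Id(144/6) = 2 · 24 = 48
  d = 8: φ(8) · Id(144/8) = 4 · 18 = 72
  d = 9: φ(9) · Id(144/9) = 6 · 16 = 96
  d = 12: φ(12) · Id(144/12) = 4 · 12 = 48
  d = 16: φ(16) · Id(144/16) = 8 · 9 = 72
  d = 18: φ(18) · Id(144/18) = 6 · 8 = 48
  d = 24: φ(24) · Id(144/24) = 8 · 6 = 48
  d = 36: φ(36) · Id(144/36) = 12 · 4 = 48
  d = 48: φ(48) · Id(144/48) = 16 · 3 = 48
  d = 72: φ(72) · Id(144/72) = 24 · 2 = 48
  d = 144: φ(144) · Id(144/144) = 48 · 1 = 48
Summing: (φ * Id)(144) = 144 + 72 + 96 + 72 + 48 + 72 + 96 + 48 + 72 + 48 + 48 + 48 + 48 + 48 + 48 = 1008.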